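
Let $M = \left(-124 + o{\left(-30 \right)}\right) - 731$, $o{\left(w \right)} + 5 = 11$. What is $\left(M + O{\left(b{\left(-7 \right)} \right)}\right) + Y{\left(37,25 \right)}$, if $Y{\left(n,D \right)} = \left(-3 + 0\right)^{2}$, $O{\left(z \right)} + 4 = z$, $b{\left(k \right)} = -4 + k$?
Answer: $-855$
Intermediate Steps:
$o{\left(w \right)} = 6$ ($o{\left(w \right)} = -5 + 11 = 6$)
$O{\left(z \right)} = -4 + z$
$Y{\left(n,D \right)} = 9$ ($Y{\left(n,D \right)} = \left(-3\right)^{2} = 9$)
$M = -849$ ($M = \left(-124 + 6\right) - 731 = -118 - 731 = -849$)
$\left(M + O{\left(b{\left(-7 \right)} \right)}\right) + Y{\left(37,25 \right)} = \left(-849 - 15\right) + 9 = -864 + 9 = -855$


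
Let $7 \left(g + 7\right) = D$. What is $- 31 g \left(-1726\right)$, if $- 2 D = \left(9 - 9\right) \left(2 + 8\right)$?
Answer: $-374542$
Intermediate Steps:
$D = 0$ ($D = - \frac{\left(9 - 9\right) \left(2 + 8\right)}{2} = - \frac{0 \cdot 10}{2} = \left(- \frac{1}{2}\right) 0 = 0$)
$g = -7$ ($g = -7 + \frac{1}{7} \cdot 0 = -7 + 0 = -7$)
$- 31 g \left(-1726\right) = - 31 \left(\left(-7\right) \left(-1726\right)\right) = \left(-31\right) 12082 = -374542$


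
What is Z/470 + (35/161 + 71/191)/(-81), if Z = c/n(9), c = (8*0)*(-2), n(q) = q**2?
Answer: -2588/355833 ≈ -0.0072731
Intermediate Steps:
c = 0 (c = 0*(-2) = 0)
Z = 0 (Z = 0/(9**2) = 0/81 = 0*(1/81) = 0)
Z/470 + (35/161 + 71/191)/(-81) = 0/470 + (35/161 + 71/191)/(-81) = 0*(1/470) + (35*(1/161) + 71*(1/191))*(-1/81) = 0 + (5/23 + 71/191)*(-1/81) = 0 + (2588/4393)*(-1/81) = 0 - 2588/355833 = -2588/355833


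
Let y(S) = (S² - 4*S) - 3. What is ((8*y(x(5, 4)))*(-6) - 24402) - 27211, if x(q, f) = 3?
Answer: -51325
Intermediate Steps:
y(S) = -3 + S² - 4*S
((8*y(x(5, 4)))*(-6) - 24402) - 27211 = ((8*(-3 + 3² - 4*3))*(-6) - 24402) - 27211 = ((8*(-3 + 9 - 12))*(-6) - 24402) - 27211 = ((8*(-6))*(-6) - 24402) - 27211 = (-48*(-6) - 24402) - 27211 = (288 - 24402) - 27211 = -24114 - 27211 = -51325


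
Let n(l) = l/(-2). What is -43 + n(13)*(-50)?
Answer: 282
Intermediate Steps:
n(l) = -l/2 (n(l) = l*(-½) = -l/2)
-43 + n(13)*(-50) = -43 - ½*13*(-50) = -43 - 13/2*(-50) = -43 + 325 = 282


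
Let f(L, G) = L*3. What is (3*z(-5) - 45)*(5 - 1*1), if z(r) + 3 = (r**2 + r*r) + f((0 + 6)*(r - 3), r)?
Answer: -1344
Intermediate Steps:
f(L, G) = 3*L
z(r) = -57 + 2*r**2 + 18*r (z(r) = -3 + ((r**2 + r*r) + 3*((0 + 6)*(r - 3))) = -3 + ((r**2 + r**2) + 3*(6*(-3 + r))) = -3 + (2*r**2 + 3*(-18 + 6*r)) = -3 + (2*r**2 + (-54 + 18*r)) = -3 + (-54 + 2*r**2 + 18*r) = -57 + 2*r**2 + 18*r)
(3*z(-5) - 45)*(5 - 1*1) = (3*(-57 + 2*(-5)**2 + 18*(-5)) - 45)*(5 - 1*1) = (3*(-57 + 2*25 - 90) - 45)*(5 - 1) = (3*(-57 + 50 - 90) - 45)*4 = (3*(-97) - 45)*4 = (-291 - 45)*4 = -336*4 = -1344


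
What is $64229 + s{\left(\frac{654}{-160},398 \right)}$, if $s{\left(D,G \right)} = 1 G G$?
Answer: $222633$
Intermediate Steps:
$s{\left(D,G \right)} = G^{2}$ ($s{\left(D,G \right)} = G G = G^{2}$)
$64229 + s{\left(\frac{654}{-160},398 \right)} = 64229 + 398^{2} = 64229 + 158404 = 222633$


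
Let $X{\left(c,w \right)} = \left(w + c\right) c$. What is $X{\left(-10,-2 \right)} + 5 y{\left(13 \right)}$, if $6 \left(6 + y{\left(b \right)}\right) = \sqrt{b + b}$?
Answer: $90 + \frac{5 \sqrt{26}}{6} \approx 94.249$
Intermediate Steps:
$y{\left(b \right)} = -6 + \frac{\sqrt{2} \sqrt{b}}{6}$ ($y{\left(b \right)} = -6 + \frac{\sqrt{b + b}}{6} = -6 + \frac{\sqrt{2 b}}{6} = -6 + \frac{\sqrt{2} \sqrt{b}}{6}$)
$X{\left(c,w \right)} = c \left(c + w\right)$ ($X{\left(c,w \right)} = \left(c + w\right) c = c \left(c + w\right)$)
$X{\left(-10,-2 \right)} + 5 y{\left(13 \right)} = - 10 \left(-10 - 2\right) + 5 \left(-6 + \frac{\sqrt{2} \sqrt{13}}{6}\right) = \left(-10\right) \left(-12\right) + 5 \left(-6 + \frac{\sqrt{26}}{6}\right) = 120 - \left(30 - \frac{5 \sqrt{26}}{6}\right) = 90 + \frac{5 \sqrt{26}}{6}$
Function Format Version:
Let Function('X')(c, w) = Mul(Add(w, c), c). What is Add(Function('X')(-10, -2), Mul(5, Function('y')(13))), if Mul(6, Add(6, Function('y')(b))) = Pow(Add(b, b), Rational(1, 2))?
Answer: Add(90, Mul(Rational(5, 6), Pow(26, Rational(1, 2)))) ≈ 94.249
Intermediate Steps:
Function('y')(b) = Add(-6, Mul(Rational(1, 6), Pow(2, Rational(1, 2)), Pow(b, Rational(1, 2)))) (Function('y')(b) = Add(-6, Mul(Rational(1, 6), Pow(Add(b, b), Rational(1, 2)))) = Add(-6, Mul(Rational(1, 6), Pow(Mul(2, b), Rational(1, 2)))) = Add(-6, Mul(Rational(1, 6), Mul(Pow(2, Rational(1, 2)), Pow(b, Rational(1, 2))))) = Add(-6, Mul(Rational(1, 6), Pow(2, Rational(1, 2)), Pow(b, Rational(1, 2)))))
Function('X')(c, w) = Mul(c, Add(c, w)) (Function('X')(c, w) = Mul(Add(c, w), c) = Mul(c, Add(c, w)))
Add(Function('X')(-10, -2), Mul(5, Function('y')(13))) = Add(Mul(-10, Add(-10, -2)), Mul(5, Add(-6, Mul(Rational(1, 6), Pow(2, Rational(1, 2)), Pow(13, Rational(1, 2)))))) = Add(Mul(-10, -12), Mul(5, Add(-6, Mul(Rational(1, 6), Pow(26, Rational(1, 2)))))) = Add(120, Add(-30, Mul(Rational(5, 6), Pow(26, Rational(1, 2))))) = Add(90, Mul(Rational(5, 6), Pow(26, Rational(1, 2))))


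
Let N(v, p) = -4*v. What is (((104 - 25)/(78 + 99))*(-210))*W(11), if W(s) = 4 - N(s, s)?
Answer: -265440/59 ≈ -4499.0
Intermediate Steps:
W(s) = 4 + 4*s (W(s) = 4 - (-4)*s = 4 + 4*s)
(((104 - 25)/(78 + 99))*(-210))*W(11) = (((104 - 25)/(78 + 99))*(-210))*(4 + 4*11) = ((79/177)*(-210))*(4 + 44) = ((79*(1/177))*(-210))*48 = ((79/177)*(-210))*48 = -5530/59*48 = -265440/59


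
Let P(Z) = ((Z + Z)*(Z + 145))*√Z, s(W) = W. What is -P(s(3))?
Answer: -888*√3 ≈ -1538.1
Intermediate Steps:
P(Z) = 2*Z^(3/2)*(145 + Z) (P(Z) = ((2*Z)*(145 + Z))*√Z = (2*Z*(145 + Z))*√Z = 2*Z^(3/2)*(145 + Z))
-P(s(3)) = -2*3^(3/2)*(145 + 3) = -2*3*√3*148 = -888*√3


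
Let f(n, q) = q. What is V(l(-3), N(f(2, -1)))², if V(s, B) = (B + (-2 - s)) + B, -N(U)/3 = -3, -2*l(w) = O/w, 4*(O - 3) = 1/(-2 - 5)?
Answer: 6786025/28224 ≈ 240.43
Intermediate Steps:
O = 83/28 (O = 3 + 1/(4*(-2 - 5)) = 3 + (¼)/(-7) = 3 + (¼)*(-⅐) = 3 - 1/28 = 83/28 ≈ 2.9643)
l(w) = -83/(56*w)
N(U) = 9 (N(U) = -3*(-3) = 9)
V(s, B) = -2 - s + 2*B (V(s, B) = (-2 + B - s) + B = -2 - s + 2*B)
V(l(-3), N(f(2, -1)))² = (-2 - (-83)/(56*(-3)) + 2*9)² = (-2 - (-83)*(-1)/(56*3) + 18)² = (-2 - 1*83/168 + 18)² = (-2 - 83/168 + 18)² = (2605/168)² = 6786025/28224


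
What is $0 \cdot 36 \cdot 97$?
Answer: $0$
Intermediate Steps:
$0 \cdot 36 \cdot 97 = 0 \cdot 97 = 0$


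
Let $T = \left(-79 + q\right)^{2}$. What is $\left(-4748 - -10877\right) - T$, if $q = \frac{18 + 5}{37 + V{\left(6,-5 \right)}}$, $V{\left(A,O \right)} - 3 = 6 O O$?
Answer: $- \frac{3353269}{36100} \approx -92.888$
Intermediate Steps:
$V{\left(A,O \right)} = 3 + 6 O^{2}$ ($V{\left(A,O \right)} = 3 + 6 O O = 3 + 6 O^{2}$)
$q = \frac{23}{190}$ ($q = \frac{18 + 5}{37 + \left(3 + 6 \left(-5\right)^{2}\right)} = \frac{23}{37 + \left(3 + 6 \cdot 25\right)} = \frac{23}{37 + \left(3 + 150\right)} = \frac{23}{37 + 153} = \frac{23}{190} \approx 0.12105$)
$T = \frac{224610169}{36100}$ ($T = \left(-79 + \frac{23}{190}\right)^{2} = \left(- \frac{14987}{190}\right)^{2} = \frac{224610169}{36100} \approx 6221.9$)
$\left(-4748 - -10877\right) - T = \left(-4748 - -10877\right) - \frac{224610169}{36100} = \left(-4748 + 10877\right) - \frac{224610169}{36100} = 6129 - \frac{224610169}{36100} = - \frac{3353269}{36100}$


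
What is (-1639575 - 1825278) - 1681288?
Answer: -5146141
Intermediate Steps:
(-1639575 - 1825278) - 1681288 = -3464853 - 1681288 = -5146141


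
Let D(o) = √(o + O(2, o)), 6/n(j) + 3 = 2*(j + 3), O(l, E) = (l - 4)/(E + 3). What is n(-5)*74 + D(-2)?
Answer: -444/7 + 2*I ≈ -63.429 + 2.0*I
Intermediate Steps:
O(l, E) = (-4 + l)/(3 + E)
n(j) = 6/(3 + 2*j) (n(j) = 6/(-3 + 2*(j + 3)) = 6/(-3 + 2*(3 + j)) = 6/(-3 + (6 + 2*j)) = 6/(3 + 2*j))
D(o) = √(o - 2/(3 + o)) (D(o) = √(o + (-4 + 2)/(3 + o)) = √(o - 2/(3 + o)))
n(-5)*74 + D(-2) = (6/(3 + 2*(-5)))*74 + √((-2 - 2*(3 - 2))/(3 - 2)) = (6/(3 - 10))*74 + √((-2 - 2*1)/1) = (6/(-7))*74 + √(1*(-2 - 2)) = (6*(-⅐))*74 + √(1*(-4)) = -6/7*74 + √(-4) = -444/7 + 2*I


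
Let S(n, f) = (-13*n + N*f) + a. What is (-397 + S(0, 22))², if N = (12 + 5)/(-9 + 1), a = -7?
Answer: 3250809/16 ≈ 2.0318e+5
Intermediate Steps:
N = -17/8 (N = 17/(-8) = 17*(-⅛) = -17/8 ≈ -2.1250)
S(n, f) = -7 - 13*n - 17*f/8 (S(n, f) = (-13*n - 17*f/8) - 7 = -7 - 13*n - 17*f/8)
(-397 + S(0, 22))² = (-397 + (-7 - 13*0 - 17/8*22))² = (-397 + (-7 + 0 - 187/4))² = (-397 - 215/4)² = (-1803/4)² = 3250809/16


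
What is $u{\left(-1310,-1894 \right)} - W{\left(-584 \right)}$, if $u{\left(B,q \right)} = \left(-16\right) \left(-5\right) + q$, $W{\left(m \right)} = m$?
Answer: $-1230$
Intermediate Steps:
$u{\left(B,q \right)} = 80 + q$
$u{\left(-1310,-1894 \right)} - W{\left(-584 \right)} = \left(80 - 1894\right) - -584 = -1814 + 584 = -1230$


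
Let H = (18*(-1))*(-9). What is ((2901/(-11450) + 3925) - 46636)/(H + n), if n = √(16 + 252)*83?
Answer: 39612551931/10419545800 - 40590639633*√67/10419545800 ≈ -28.085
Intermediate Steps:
H = 162 (H = -18*(-9) = 162)
n = 166*√67 (n = √268*83 = (2*√67)*83 = 166*√67 ≈ 1358.8)
((2901/(-11450) + 3925) - 46636)/(H + n) = ((2901/(-11450) + 3925) - 46636)/(162 + 166*√67) = ((2901*(-1/11450) + 3925) - 46636)/(162 + 166*√67) = ((-2901/11450 + 3925) - 46636)/(162 + 166*√67) = (44938349/11450 - 46636)/(162 + 166*√67) = -489043851/(11450*(162 + 166*√67))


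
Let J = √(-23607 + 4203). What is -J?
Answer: -42*I*√11 ≈ -139.3*I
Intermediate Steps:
J = 42*I*√11 (J = √(-19404) = 42*I*√11 ≈ 139.3*I)
-J = -42*I*√11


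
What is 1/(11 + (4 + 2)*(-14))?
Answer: -1/73 ≈ -0.013699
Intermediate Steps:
1/(11 + (4 + 2)*(-14)) = 1/(11 + 6*(-14)) = 1/(11 - 84) = 1/(-73) = -1/73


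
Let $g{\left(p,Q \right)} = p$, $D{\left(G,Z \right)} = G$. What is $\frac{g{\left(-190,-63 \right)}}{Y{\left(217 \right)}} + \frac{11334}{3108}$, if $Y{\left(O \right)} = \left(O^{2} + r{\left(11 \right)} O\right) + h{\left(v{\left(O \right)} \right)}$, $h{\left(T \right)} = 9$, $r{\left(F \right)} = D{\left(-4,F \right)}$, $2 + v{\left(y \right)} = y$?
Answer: $\frac{8723005}{2394714} \approx 3.6426$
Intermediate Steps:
$v{\left(y \right)} = -2 + y$
$r{\left(F \right)} = -4$
$Y{\left(O \right)} = 9 + O^{2} - 4 O$ ($Y{\left(O \right)} = \left(O^{2} - 4 O\right) + 9 = 9 + O^{2} - 4 O$)
$\frac{g{\left(-190,-63 \right)}}{Y{\left(217 \right)}} + \frac{11334}{3108} = - \frac{190}{9 + 217^{2} - 868} + \frac{11334}{3108} = - \frac{190}{9 + 47089 - 868} + 11334 \cdot \frac{1}{3108} = - \frac{190}{46230} + \frac{1889}{518} = \left(-190\right) \frac{1}{46230} + \frac{1889}{518} = - \frac{19}{4623} + \frac{1889}{518} = \frac{8723005}{2394714}$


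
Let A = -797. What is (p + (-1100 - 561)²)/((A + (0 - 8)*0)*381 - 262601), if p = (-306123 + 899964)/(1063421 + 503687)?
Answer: -4323527764309/887387441864 ≈ -4.8722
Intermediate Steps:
p = 593841/1567108 ≈ 0.37894
(p + (-1100 - 561)²)/((A + (0 - 8)*0)*381 - 262601) = (593841/1567108 + (-1100 - 561)²)/((-797 + (0 - 8)*0)*381 - 262601) = (593841/1567108 + (-1661)²)/((-797 - 8*0)*381 - 262601) = (593841/1567108 + 2758921)/((-797 + 0)*381 - 262601) = 4323527764309/(1567108*(-797*381 - 262601)) = 4323527764309/(1567108*(-303657 - 262601)) = (4323527764309/1567108)/(-566258) = (4323527764309/1567108)*(-1/566258) = -4323527764309/887387441864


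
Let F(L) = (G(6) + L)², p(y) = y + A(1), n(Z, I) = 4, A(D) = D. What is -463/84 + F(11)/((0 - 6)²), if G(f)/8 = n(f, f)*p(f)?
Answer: 192593/126 ≈ 1528.5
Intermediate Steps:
p(y) = 1 + y (p(y) = y + 1 = 1 + y)
G(f) = 32 + 32*f (G(f) = 8*(4*(1 + f)) = 8*(4 + 4*f) = 32 + 32*f)
F(L) = (224 + L)² (F(L) = ((32 + 32*6) + L)² = ((32 + 192) + L)² = (224 + L)²)
-463/84 + F(11)/((0 - 6)²) = -463/84 + (224 + 11)²/((0 - 6)²) = -463*1/84 + 235²/((-6)²) = -463/84 + 55225/36 = 192593/126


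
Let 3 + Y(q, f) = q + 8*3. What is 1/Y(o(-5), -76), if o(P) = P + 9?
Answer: 1/25 ≈ 0.040000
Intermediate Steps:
o(P) = 9 + P
Y(q, f) = 21 + q (Y(q, f) = -3 + (q + 8*3) = -3 + (q + 24) = -3 + (24 + q) = 21 + q)
1/Y(o(-5), -76) = 1/(21 + (9 - 5)) = 1/(21 + 4) = 1/25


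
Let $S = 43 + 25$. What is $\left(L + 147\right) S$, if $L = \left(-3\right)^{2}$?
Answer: $10608$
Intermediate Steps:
$L = 9$
$S = 68$
$\left(L + 147\right) S = \left(9 + 147\right) 68 = 156 \cdot 68 = 10608$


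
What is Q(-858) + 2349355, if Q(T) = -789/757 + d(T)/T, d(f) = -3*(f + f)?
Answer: 1778456404/757 ≈ 2.3493e+6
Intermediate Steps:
d(f) = -6*f
Q(T) = -5331/757 (Q(T) = -789/757 + (-6*T)/T = -789*1/757 - 6 = -789/757 - 6 = -5331/757)
Q(-858) + 2349355 = -5331/757 + 2349355 = 1778456404/757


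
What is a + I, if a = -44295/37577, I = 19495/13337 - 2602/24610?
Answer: 1092848817851/6166828544945 ≈ 0.17721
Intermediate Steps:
I = 222534538/164111785 (I = 19495*(1/13337) - 2602*1/24610 = 19495/13337 - 1301/12305 = 222534538/164111785 ≈ 1.3560)
a = -44295/37577 (a = -44295*1/37577 = -44295/37577 ≈ -1.1788)
a + I = -44295/37577 + 222534538/164111785 = 1092848817851/6166828544945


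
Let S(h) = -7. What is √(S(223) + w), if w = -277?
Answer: 2*I*√71 ≈ 16.852*I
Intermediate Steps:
√(S(223) + w) = √(-7 - 277) = √(-284) = 2*I*√71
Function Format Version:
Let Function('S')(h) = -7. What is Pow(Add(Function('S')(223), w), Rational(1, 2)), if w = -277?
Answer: Mul(2, I, Pow(71, Rational(1, 2))) ≈ Mul(16.852, I)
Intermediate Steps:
Pow(Add(Function('S')(223), w), Rational(1, 2)) = Pow(Add(-7, -277), Rational(1, 2)) = Pow(-284, Rational(1, 2)) = Mul(2, I, Pow(71, Rational(1, 2)))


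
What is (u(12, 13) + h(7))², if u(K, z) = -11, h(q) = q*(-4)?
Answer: 1521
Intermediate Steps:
h(q) = -4*q
(u(12, 13) + h(7))² = (-11 - 4*7)² = (-11 - 28)² = (-39)² = 1521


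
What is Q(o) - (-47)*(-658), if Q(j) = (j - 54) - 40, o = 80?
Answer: -30940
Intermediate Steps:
Q(j) = -94 + j (Q(j) = (-54 + j) - 40 = -94 + j)
Q(o) - (-47)*(-658) = (-94 + 80) - (-47)*(-658) = -14 - 1*30926 = -14 - 30926 = -30940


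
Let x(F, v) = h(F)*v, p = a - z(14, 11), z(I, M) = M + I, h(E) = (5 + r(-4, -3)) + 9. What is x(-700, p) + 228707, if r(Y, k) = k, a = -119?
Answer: 227123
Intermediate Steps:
h(E) = 11 (h(E) = (5 - 3) + 9 = 2 + 9 = 11)
z(I, M) = I + M
p = -144 (p = -119 - (14 + 11) = -119 - 1*25 = -119 - 25 = -144)
x(F, v) = 11*v
x(-700, p) + 228707 = 11*(-144) + 228707 = -1584 + 228707 = 227123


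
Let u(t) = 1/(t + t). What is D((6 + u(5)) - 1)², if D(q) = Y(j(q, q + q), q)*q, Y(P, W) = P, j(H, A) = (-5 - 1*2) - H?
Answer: 38081241/10000 ≈ 3808.1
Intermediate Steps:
u(t) = 1/(2*t)
j(H, A) = -7 - H (j(H, A) = (-5 - 2) - H = -7 - H)
D(q) = q*(-7 - q) (D(q) = (-7 - q)*q = q*(-7 - q))
D((6 + u(5)) - 1)² = (-((6 + (½)/5) - 1)*(7 + ((6 + (½)/5) - 1)))² = (-((6 + (½)*(⅕)) - 1)*(7 + ((6 + (½)*(⅕)) - 1)))² = (-((6 + ⅒) - 1)*(7 + ((6 + ⅒) - 1)))² = (-(61/10 - 1)*(7 + (61/10 - 1)))² = (-1*51/10*(7 + 51/10))² = (-1*51/10*121/10)² = (-6171/100)² = 38081241/10000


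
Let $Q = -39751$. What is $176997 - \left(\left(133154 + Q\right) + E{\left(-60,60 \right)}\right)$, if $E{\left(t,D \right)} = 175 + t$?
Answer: $83479$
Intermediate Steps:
$176997 - \left(\left(133154 + Q\right) + E{\left(-60,60 \right)}\right) = 176997 - \left(\left(133154 - 39751\right) + \left(175 - 60\right)\right) = 176997 - \left(93403 + 115\right) = 176997 - 93518 = 83479$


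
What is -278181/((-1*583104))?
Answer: 92727/194368 ≈ 0.47707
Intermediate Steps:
-278181/((-1*583104)) = -278181/(-583104) = -278181*(-1/583104) = 92727/194368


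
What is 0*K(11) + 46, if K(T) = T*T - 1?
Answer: 46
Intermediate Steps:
K(T) = -1 + T**2 (K(T) = T**2 - 1 = -1 + T**2)
0*K(11) + 46 = 0*(-1 + 11**2) + 46 = 0*(-1 + 121) + 46 = 0*120 + 46 = 0 + 46 = 46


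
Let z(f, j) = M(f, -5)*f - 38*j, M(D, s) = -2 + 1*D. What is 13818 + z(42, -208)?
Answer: 23402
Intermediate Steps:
M(D, s) = -2 + D
z(f, j) = -38*j + f*(-2 + f) (z(f, j) = (-2 + f)*f - 38*j = f*(-2 + f) - 38*j = -38*j + f*(-2 + f))
13818 + z(42, -208) = 13818 + (-38*(-208) + 42*(-2 + 42)) = 13818 + (7904 + 42*40) = 13818 + (7904 + 1680) = 13818 + 9584 = 23402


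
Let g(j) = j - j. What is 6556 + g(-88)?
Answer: 6556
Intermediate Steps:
g(j) = 0
6556 + g(-88) = 6556 + 0 = 6556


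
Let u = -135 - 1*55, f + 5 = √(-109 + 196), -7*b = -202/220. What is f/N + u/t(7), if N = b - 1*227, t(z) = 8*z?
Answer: -16487655/4891292 - 770*√87/174689 ≈ -3.4119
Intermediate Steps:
b = 101/770 (b = -(-202)/(7*220) = -⅐*(-101/110) = 101/770 ≈ 0.13117)
f = -5 + √87 (f = -5 + √(-109 + 196) = -5 + √87 ≈ 4.3274)
N = -174689/770 (N = 101/770 - 1*227 = 101/770 - 227 = -174689/770 ≈ -226.87)
u = -190 (u = -135 - 55 = -190)
f/N + u/t(7) = (-5 + √87)/(-174689/770) - 190/(8*7) = (-5 + √87)*(-770/174689) - 190/56 = (3850/174689 - 770*√87/174689) - 190*1/56 = (3850/174689 - 770*√87/174689) - 95/28 = -16487655/4891292 - 770*√87/174689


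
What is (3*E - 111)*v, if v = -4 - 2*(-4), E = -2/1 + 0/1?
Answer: -468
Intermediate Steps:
E = -2 (E = -2*1 + 0*1 = -2 + 0 = -2)
v = 4 (v = -4 + 8 = 4)
(3*E - 111)*v = (3*(-2) - 111)*4 = (-6 - 111)*4 = -117*4 = -468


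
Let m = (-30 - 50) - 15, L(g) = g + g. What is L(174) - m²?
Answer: -8677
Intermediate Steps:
L(g) = 2*g
m = -95 (m = -80 - 15 = -95)
L(174) - m² = 2*174 - 1*(-95)² = 348 - 1*9025 = 348 - 9025 = -8677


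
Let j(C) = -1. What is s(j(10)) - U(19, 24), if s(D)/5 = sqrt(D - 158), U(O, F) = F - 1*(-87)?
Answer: -111 + 5*I*sqrt(159) ≈ -111.0 + 63.048*I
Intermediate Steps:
U(O, F) = 87 + F (U(O, F) = F + 87 = 87 + F)
s(D) = 5*sqrt(-158 + D) (s(D) = 5*sqrt(D - 158) = 5*sqrt(-158 + D))
s(j(10)) - U(19, 24) = 5*sqrt(-158 - 1) - (87 + 24) = 5*sqrt(-159) - 1*111 = 5*(I*sqrt(159)) - 111 = 5*I*sqrt(159) - 111 = -111 + 5*I*sqrt(159)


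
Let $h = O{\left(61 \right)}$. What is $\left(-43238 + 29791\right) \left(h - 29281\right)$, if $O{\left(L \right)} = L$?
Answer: $392921340$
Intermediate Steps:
$h = 61$
$\left(-43238 + 29791\right) \left(h - 29281\right) = \left(-43238 + 29791\right) \left(61 - 29281\right) = \left(-13447\right) \left(-29220\right) = 392921340$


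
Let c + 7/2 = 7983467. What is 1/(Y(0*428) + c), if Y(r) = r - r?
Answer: 2/15966927 ≈ 1.2526e-7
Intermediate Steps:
c = 15966927/2 (c = -7/2 + 7983467 = 15966927/2 ≈ 7.9835e+6)
Y(r) = 0
1/(Y(0*428) + c) = 1/(0 + 15966927/2) = 1/(15966927/2) = 2/15966927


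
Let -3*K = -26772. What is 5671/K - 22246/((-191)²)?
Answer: 8360447/325556444 ≈ 0.025680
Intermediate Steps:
K = 8924 (K = -⅓*(-26772) = 8924)
5671/K - 22246/((-191)²) = 5671/8924 - 22246/((-191)²) = 5671*(1/8924) - 22246/36481 = 5671/8924 - 22246*1/36481 = 5671/8924 - 22246/36481 = 8360447/325556444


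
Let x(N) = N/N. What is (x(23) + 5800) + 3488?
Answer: 9289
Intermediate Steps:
x(N) = 1
(x(23) + 5800) + 3488 = (1 + 5800) + 3488 = 5801 + 3488 = 9289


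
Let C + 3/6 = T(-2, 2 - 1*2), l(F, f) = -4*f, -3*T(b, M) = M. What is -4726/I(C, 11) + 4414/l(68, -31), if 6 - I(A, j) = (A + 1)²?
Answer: -1121287/1426 ≈ -786.32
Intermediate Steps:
T(b, M) = -M/3
C = -½ (C = -½ - (2 - 1*2)/3 = -½ - (2 - 2)/3 = -½ - ⅓*0 = -½ + 0 = -½ ≈ -0.50000)
I(A, j) = 6 - (1 + A)² (I(A, j) = 6 - (A + 1)² = 6 - (1 + A)²)
-4726/I(C, 11) + 4414/l(68, -31) = -4726/(6 - (1 - ½)²) + 4414/((-4*(-31))) = -4726/(6 - (½)²) + 4414/124 = -4726/(6 - 1*¼) + 4414*(1/124) = -4726/(6 - ¼) + 2207/62 = -4726/23/4 + 2207/62 = -4726*4/23 + 2207/62 = -18904/23 + 2207/62 = -1121287/1426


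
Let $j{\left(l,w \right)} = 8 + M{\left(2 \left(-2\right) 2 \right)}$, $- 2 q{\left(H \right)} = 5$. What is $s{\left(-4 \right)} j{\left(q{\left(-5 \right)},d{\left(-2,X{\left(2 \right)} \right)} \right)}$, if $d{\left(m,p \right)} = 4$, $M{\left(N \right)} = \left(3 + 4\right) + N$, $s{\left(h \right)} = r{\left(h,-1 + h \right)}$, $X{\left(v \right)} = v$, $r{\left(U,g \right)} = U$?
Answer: $-28$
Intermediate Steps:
$s{\left(h \right)} = h$
$M{\left(N \right)} = 7 + N$
$q{\left(H \right)} = - \frac{5}{2}$ ($q{\left(H \right)} = \left(- \frac{1}{2}\right) 5 = - \frac{5}{2}$)
$j{\left(l,w \right)} = 7$ ($j{\left(l,w \right)} = 8 + \left(7 + 2 \left(-2\right) 2\right) = 8 + \left(7 - 8\right) = 8 - 1 = 7$)
$s{\left(-4 \right)} j{\left(q{\left(-5 \right)},d{\left(-2,X{\left(2 \right)} \right)} \right)} = \left(-4\right) 7 = -28$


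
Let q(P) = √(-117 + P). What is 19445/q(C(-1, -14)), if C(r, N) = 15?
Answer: -19445*I*√102/102 ≈ -1925.3*I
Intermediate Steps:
19445/q(C(-1, -14)) = 19445/(√(-117 + 15)) = 19445/(√(-102)) = 19445/((I*√102)) = 19445*(-I*√102/102) = -19445*I*√102/102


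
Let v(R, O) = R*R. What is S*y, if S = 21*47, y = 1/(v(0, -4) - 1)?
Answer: -987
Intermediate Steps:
v(R, O) = R²
y = -1 (y = 1/(0² - 1) = 1/(0 - 1) = 1/(-1) = -1)
S = 987
S*y = 987*(-1) = -987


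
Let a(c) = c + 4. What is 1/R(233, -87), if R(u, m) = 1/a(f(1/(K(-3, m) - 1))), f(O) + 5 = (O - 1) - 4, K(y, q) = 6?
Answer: -29/5 ≈ -5.8000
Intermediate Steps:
f(O) = -10 + O (f(O) = -5 + ((O - 1) - 4) = -5 + ((-1 + O) - 4) = -5 + (-5 + O) = -10 + O)
a(c) = 4 + c
R(u, m) = -5/29 (R(u, m) = 1/(4 + (-10 + 1/(6 - 1))) = 1/(4 + (-10 + 1/5)) = 1/(4 - 49/5) = 1/(-29/5) = -5/29)
1/R(233, -87) = 1/(-5/29) = -29/5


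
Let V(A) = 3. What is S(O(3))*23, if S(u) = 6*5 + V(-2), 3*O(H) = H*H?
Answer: 759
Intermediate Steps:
O(H) = H**2/3 (O(H) = (H*H)/3 = H**2/3)
S(u) = 33 (S(u) = 6*5 + 3 = 30 + 3 = 33)
S(O(3))*23 = 33*23 = 759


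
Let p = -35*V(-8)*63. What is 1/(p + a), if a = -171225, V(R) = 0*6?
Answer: -1/171225 ≈ -5.8403e-6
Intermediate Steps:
V(R) = 0
p = 0 (p = -35*0*63 = 0*63 = 0)
1/(p + a) = 1/(0 - 171225) = 1/(-171225) = -1/171225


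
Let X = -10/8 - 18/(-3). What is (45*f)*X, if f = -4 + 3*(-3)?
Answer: -11115/4 ≈ -2778.8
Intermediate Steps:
X = 19/4 (X = -10*1/8 - 18*(-1/3) = -5/4 + 6 = 19/4 ≈ 4.7500)
f = -13 (f = -4 - 9 = -13)
(45*f)*X = (45*(-13))*(19/4) = -585*19/4 = -11115/4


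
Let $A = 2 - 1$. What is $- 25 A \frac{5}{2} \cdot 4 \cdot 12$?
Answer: $-3000$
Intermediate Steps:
$A = 1$
$- 25 A \frac{5}{2} \cdot 4 \cdot 12 = - 25 \cdot 1 \cdot \frac{5}{2} \cdot 4 \cdot 12 = - 25 \cdot \frac{5}{2} \cdot 4 \cdot 12 = \left(-25\right) 10 \cdot 12 = \left(-250\right) 12 = -3000$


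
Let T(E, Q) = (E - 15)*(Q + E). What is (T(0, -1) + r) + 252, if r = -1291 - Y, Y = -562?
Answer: -462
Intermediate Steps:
T(E, Q) = (-15 + E)*(E + Q)
r = -729 (r = -1291 - 1*(-562) = -1291 + 562 = -729)
(T(0, -1) + r) + 252 = ((0² - 15*0 - 15*(-1) + 0*(-1)) - 729) + 252 = ((0 + 0 + 15 + 0) - 729) + 252 = (15 - 729) + 252 = -714 + 252 = -462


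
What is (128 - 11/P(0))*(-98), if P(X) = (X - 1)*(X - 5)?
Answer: -61642/5 ≈ -12328.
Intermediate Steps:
P(X) = (-1 + X)*(-5 + X)
(128 - 11/P(0))*(-98) = (128 - 11/(5 + 0**2 - 6*0))*(-98) = (128 - 11/(5 + 0 + 0))*(-98) = (128 - 11/5)*(-98) = (629/5)*(-98) = -61642/5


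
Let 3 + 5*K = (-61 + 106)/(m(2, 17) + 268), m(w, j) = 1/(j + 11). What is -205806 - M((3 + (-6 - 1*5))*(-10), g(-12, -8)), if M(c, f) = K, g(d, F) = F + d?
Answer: -1544569779/7505 ≈ -2.0581e+5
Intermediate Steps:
m(w, j) = 1/(11 + j)
K = -4251/7505 (K = -3/5 + ((-61 + 106)/(1/(11 + 17) + 268))/5 = -3/5 + (45/(1/28 + 268))/5 = -3/5 + (45/(7505/28))/5 = -3/5 + (45*(28/7505))/5 = -3/5 + (1/5)*(252/1501) = -3/5 + 252/7505 = -4251/7505 ≈ -0.56642)
M(c, f) = -4251/7505
-205806 - M((3 + (-6 - 1*5))*(-10), g(-12, -8)) = -205806 - 1*(-4251/7505) = -205806 + 4251/7505 = -1544569779/7505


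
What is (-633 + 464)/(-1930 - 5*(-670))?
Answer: -169/1420 ≈ -0.11901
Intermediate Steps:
(-633 + 464)/(-1930 - 5*(-670)) = -169/(-1930 + 3350) = -169/1420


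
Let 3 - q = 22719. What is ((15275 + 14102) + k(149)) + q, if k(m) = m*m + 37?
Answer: 28899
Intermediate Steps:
q = -22716 (q = 3 - 1*22719 = 3 - 22719 = -22716)
k(m) = 37 + m² (k(m) = m² + 37 = 37 + m²)
((15275 + 14102) + k(149)) + q = ((15275 + 14102) + (37 + 149²)) - 22716 = (29377 + (37 + 22201)) - 22716 = (29377 + 22238) - 22716 = 51615 - 22716 = 28899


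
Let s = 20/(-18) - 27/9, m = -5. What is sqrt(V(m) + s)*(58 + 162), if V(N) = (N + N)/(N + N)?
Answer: 440*I*sqrt(7)/3 ≈ 388.04*I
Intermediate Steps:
V(N) = 1 (V(N) = (2*N)/((2*N)) = (2*N)*(1/(2*N)) = 1)
s = -37/9 (s = 20*(-1/18) - 27*1/9 = -10/9 - 3 = -37/9 ≈ -4.1111)
sqrt(V(m) + s)*(58 + 162) = sqrt(1 - 37/9)*(58 + 162) = sqrt(-28/9)*220 = (2*I*sqrt(7)/3)*220 = 440*I*sqrt(7)/3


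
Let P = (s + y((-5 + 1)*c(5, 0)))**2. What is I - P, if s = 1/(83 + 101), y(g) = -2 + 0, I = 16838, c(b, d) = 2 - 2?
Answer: 569932639/33856 ≈ 16834.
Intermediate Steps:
c(b, d) = 0
y(g) = -2
s = 1/184 ≈ 0.0054348
P = 134689/33856 (P = (1/184 - 2)**2 = (-367/184)**2 = 134689/33856 ≈ 3.9783)
I - P = 16838 - 1*134689/33856 = 16838 - 134689/33856 = 569932639/33856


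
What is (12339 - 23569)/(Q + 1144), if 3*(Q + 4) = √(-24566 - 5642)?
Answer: -14402475/1465826 + 33690*I*√118/732913 ≈ -9.8255 + 0.49933*I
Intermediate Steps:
Q = -4 + 16*I*√118/3 (Q = -4 + √(-24566 - 5642)/3 = -4 + √(-30208)/3 = -4 + (16*I*√118)/3 = -4 + 16*I*√118/3 ≈ -4.0 + 57.935*I)
(12339 - 23569)/(Q + 1144) = (12339 - 23569)/((-4 + 16*I*√118/3) + 1144) = -11230/(1140 + 16*I*√118/3)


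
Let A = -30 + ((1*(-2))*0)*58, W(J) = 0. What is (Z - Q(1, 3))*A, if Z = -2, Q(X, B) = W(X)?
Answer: 60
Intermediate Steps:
Q(X, B) = 0
A = -30 (A = -30 - 2*0*58 = -30 + 0*58 = -30 + 0 = -30)
(Z - Q(1, 3))*A = (-2 - 1*0)*(-30) = (-2 + 0)*(-30) = -2*(-30) = 60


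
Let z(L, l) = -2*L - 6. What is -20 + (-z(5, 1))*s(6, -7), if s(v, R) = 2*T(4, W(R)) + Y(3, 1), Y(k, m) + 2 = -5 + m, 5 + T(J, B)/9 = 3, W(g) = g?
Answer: -692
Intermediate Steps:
T(J, B) = -18 (T(J, B) = -45 + 9*3 = -45 + 27 = -18)
z(L, l) = -6 - 2*L
Y(k, m) = -7 + m (Y(k, m) = -2 + (-5 + m) = -7 + m)
s(v, R) = -42 (s(v, R) = 2*(-18) + (-7 + 1) = -36 - 6 = -42)
-20 + (-z(5, 1))*s(6, -7) = -20 - (-6 - 2*5)*(-42) = -20 - (-6 - 10)*(-42) = -20 - 1*(-16)*(-42) = -20 + 16*(-42) = -20 - 672 = -692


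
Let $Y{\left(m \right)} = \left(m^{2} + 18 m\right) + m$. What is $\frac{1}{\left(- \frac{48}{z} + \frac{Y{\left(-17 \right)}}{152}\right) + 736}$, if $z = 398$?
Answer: $\frac{15124}{11126057} \approx 0.0013593$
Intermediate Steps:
$Y{\left(m \right)} = m^{2} + 19 m$
$\frac{1}{\left(- \frac{48}{z} + \frac{Y{\left(-17 \right)}}{152}\right) + 736} = \frac{1}{\left(- \frac{48}{398} + \frac{\left(-17\right) \left(19 - 17\right)}{152}\right) + 736} = \frac{1}{\left(\left(-48\right) \frac{1}{398} + \left(-17\right) 2 \cdot \frac{1}{152}\right) + 736} = \frac{1}{\left(- \frac{24}{199} - \frac{17}{76}\right) + 736} = \frac{1}{- \frac{5207}{15124} + 736} = \frac{1}{\frac{11126057}{15124}} = \frac{15124}{11126057}$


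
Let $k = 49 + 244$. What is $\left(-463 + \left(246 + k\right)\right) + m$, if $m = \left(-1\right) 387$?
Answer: $-311$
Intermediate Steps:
$k = 293$
$m = -387$
$\left(-463 + \left(246 + k\right)\right) + m = \left(-463 + \left(246 + 293\right)\right) - 387 = \left(-463 + 539\right) - 387 = 76 - 387 = -311$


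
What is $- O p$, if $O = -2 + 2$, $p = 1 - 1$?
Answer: $0$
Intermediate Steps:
$p = 0$ ($p = 1 - 1 = 0$)
$O = 0$
$- O p = \left(-1\right) 0 \cdot 0 = 0 \cdot 0 = 0$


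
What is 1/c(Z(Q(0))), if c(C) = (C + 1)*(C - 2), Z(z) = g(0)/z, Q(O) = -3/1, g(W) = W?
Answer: -½ ≈ -0.50000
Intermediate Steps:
Q(O) = -3 (Q(O) = -3*1 = -3)
Z(z) = 0 (Z(z) = 0/z = 0)
c(C) = (1 + C)*(-2 + C)
1/c(Z(Q(0))) = 1/(-2 + 0² - 1*0) = 1/(-2 + 0 + 0) = 1/(-2) = -½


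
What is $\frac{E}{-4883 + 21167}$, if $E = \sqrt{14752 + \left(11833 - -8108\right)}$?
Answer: $\frac{\sqrt{34693}}{16284} \approx 0.011438$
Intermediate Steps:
$E = \sqrt{34693}$ ($E = \sqrt{14752 + \left(11833 + 8108\right)} = \sqrt{14752 + 19941} = \sqrt{34693} \approx 186.26$)
$\frac{E}{-4883 + 21167} = \frac{\sqrt{34693}}{-4883 + 21167} = \frac{\sqrt{34693}}{16284}$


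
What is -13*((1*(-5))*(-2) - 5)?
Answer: -65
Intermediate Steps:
-13*((1*(-5))*(-2) - 5) = -13*(-5*(-2) - 5) = -13*(10 - 5) = -13*5 = -65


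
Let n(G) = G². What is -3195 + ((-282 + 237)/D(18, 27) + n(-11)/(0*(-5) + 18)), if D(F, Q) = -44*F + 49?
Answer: -42639217/13374 ≈ -3188.2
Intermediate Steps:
D(F, Q) = 49 - 44*F
-3195 + ((-282 + 237)/D(18, 27) + n(-11)/(0*(-5) + 18)) = -3195 + ((-282 + 237)/(49 - 44*18) + (-11)²/(0*(-5) + 18)) = -3195 + (-45/(49 - 792) + 121/(0 + 18)) = -3195 + (-45/(-743) + 121/18) = -3195 + (-45*(-1/743) + 121*(1/18)) = -3195 + (45/743 + 121/18) = -3195 + 90713/13374 = -42639217/13374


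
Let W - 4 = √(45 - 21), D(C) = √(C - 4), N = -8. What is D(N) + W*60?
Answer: 240 + 120*√6 + 2*I*√3 ≈ 533.94 + 3.4641*I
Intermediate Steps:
D(C) = √(-4 + C)
W = 4 + 2*√6 (W = 4 + √(45 - 21) = 4 + √24 = 4 + 2*√6 ≈ 8.8990)
D(N) + W*60 = √(-4 - 8) + (4 + 2*√6)*60 = √(-12) + (240 + 120*√6) = 2*I*√3 + (240 + 120*√6) = 240 + 120*√6 + 2*I*√3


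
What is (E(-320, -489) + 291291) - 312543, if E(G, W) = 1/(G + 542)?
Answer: -4717943/222 ≈ -21252.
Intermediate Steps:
E(G, W) = 1/(542 + G)
(E(-320, -489) + 291291) - 312543 = (1/(542 - 320) + 291291) - 312543 = (1/222 + 291291) - 312543 = 64666603/222 - 312543 = -4717943/222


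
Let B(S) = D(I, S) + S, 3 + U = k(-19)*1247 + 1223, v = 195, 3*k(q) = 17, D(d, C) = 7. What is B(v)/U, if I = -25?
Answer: 606/24859 ≈ 0.024377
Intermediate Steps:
k(q) = 17/3 (k(q) = (⅓)*17 = 17/3)
U = 24859/3 (U = -3 + ((17/3)*1247 + 1223) = -3 + (21199/3 + 1223) = -3 + 24868/3 = 24859/3 ≈ 8286.3)
B(S) = 7 + S
B(v)/U = (7 + 195)/(24859/3) = 202*(3/24859) = 606/24859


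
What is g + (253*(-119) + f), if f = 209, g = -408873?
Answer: -438771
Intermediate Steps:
g + (253*(-119) + f) = -408873 + (253*(-119) + 209) = -408873 + (-30107 + 209) = -408873 - 29898 = -438771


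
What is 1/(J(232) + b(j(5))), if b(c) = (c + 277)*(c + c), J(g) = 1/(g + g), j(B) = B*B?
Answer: 464/7006401 ≈ 6.6225e-5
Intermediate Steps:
j(B) = B²
J(g) = 1/(2*g)
b(c) = 2*c*(277 + c) (b(c) = (277 + c)*(2*c) = 2*c*(277 + c))
1/(J(232) + b(j(5))) = 1/((½)/232 + 2*5²*(277 + 5²)) = 1/((½)*(1/232) + 2*25*(277 + 25)) = 1/(1/464 + 2*25*302) = 1/(1/464 + 15100) = 1/(7006401/464) = 464/7006401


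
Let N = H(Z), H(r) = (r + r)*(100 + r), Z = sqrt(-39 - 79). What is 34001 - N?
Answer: 34237 - 200*I*sqrt(118) ≈ 34237.0 - 2172.6*I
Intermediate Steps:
Z = I*sqrt(118) (Z = sqrt(-118) = I*sqrt(118) ≈ 10.863*I)
H(r) = 2*r*(100 + r) (H(r) = (2*r)*(100 + r) = 2*r*(100 + r))
N = 2*I*sqrt(118)*(100 + I*sqrt(118)) (N = 2*(I*sqrt(118))*(100 + I*sqrt(118)) = 2*I*sqrt(118)*(100 + I*sqrt(118)) ≈ -236.0 + 2172.6*I)
34001 - N = 34001 - (-236 + 200*I*sqrt(118)) = 34001 + (236 - 200*I*sqrt(118)) = 34237 - 200*I*sqrt(118)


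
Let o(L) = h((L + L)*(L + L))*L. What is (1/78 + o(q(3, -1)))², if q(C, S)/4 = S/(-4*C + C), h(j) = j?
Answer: 47596201/359254116 ≈ 0.13249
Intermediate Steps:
q(C, S) = -4*S/(3*C) (q(C, S) = 4*(S/(-4*C + C)) = 4*(S/((-3*C))) = 4*(S*(-1/(3*C))) = 4*(-S/(3*C)) = -4*S/(3*C))
o(L) = 4*L³ (o(L) = ((L + L)*(L + L))*L = ((2*L)*(2*L))*L = (4*L²)*L = 4*L³)
(1/78 + o(q(3, -1)))² = (1/78 + 4*(-4/3*(-1)/3)³)² = (1/78 + 4*(-4/3*(-1)*⅓)³)² = (1/78 + 4*(4/9)³)² = (1/78 + 4*(64/729))² = (1/78 + 256/729)² = (6899/18954)² = 47596201/359254116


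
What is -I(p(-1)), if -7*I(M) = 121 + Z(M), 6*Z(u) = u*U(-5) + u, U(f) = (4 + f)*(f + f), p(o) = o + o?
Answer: 352/21 ≈ 16.762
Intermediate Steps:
p(o) = 2*o
U(f) = 2*f*(4 + f) (U(f) = (4 + f)*(2*f) = 2*f*(4 + f))
Z(u) = 11*u/6 (Z(u) = (u*(2*(-5)*(4 - 5)) + u)/6 = (u*(2*(-5)*(-1)) + u)/6 = (u*10 + u)/6 = (10*u + u)/6 = (11*u)/6 = 11*u/6)
I(M) = -121/7 - 11*M/42 (I(M) = -(121 + 11*M/6)/7 = -121/7 - 11*M/42)
-I(p(-1)) = -(-121/7 - 11*(-1)/21) = -(-121/7 - 11/42*(-2)) = -(-121/7 + 11/21) = -1*(-352/21) = 352/21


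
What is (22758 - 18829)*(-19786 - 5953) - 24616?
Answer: -101153147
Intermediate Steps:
(22758 - 18829)*(-19786 - 5953) - 24616 = 3929*(-25739) - 24616 = -101128531 - 24616 = -101153147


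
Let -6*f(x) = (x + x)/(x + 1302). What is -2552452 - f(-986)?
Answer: -1209862741/474 ≈ -2.5525e+6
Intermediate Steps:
f(x) = -x/(3*(1302 + x)) (f(x) = -(x + x)/(6*(x + 1302)) = -2*x/(6*(1302 + x)) = -x/(3*(1302 + x)))
-2552452 - f(-986) = -2552452 - (-1)*(-986)/(3906 + 3*(-986)) = -2552452 - (-1)*(-986)/(3906 - 2958) = -2552452 - (-1)*(-986)/948 = -2552452 - 1*493/474 = -2552452 - 493/474 = -1209862741/474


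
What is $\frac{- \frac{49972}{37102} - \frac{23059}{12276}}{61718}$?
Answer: $- \frac{56499665}{1081166789736} \approx -5.2258 \cdot 10^{-5}$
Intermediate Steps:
$\frac{- \frac{49972}{37102} - \frac{23059}{12276}}{61718} = \left(\left(-49972\right) \frac{1}{37102} - \frac{23059}{12276}\right) \frac{1}{61718} = \left(- \frac{1922}{1427} - \frac{23059}{12276}\right) \frac{1}{61718} = \left(- \frac{56499665}{17517852}\right) \frac{1}{61718} = - \frac{56499665}{1081166789736}$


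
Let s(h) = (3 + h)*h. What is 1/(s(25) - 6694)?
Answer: -1/5994 ≈ -0.00016683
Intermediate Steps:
s(h) = h*(3 + h)
1/(s(25) - 6694) = 1/(25*(3 + 25) - 6694) = 1/(25*28 - 6694) = 1/(700 - 6694) = 1/(-5994) = -1/5994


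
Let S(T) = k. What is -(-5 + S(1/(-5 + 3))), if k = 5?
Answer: 0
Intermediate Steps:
S(T) = 5
-(-5 + S(1/(-5 + 3))) = -(-5 + 5) = -1*0 = 0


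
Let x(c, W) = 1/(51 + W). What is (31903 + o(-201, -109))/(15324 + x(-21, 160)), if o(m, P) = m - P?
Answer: 6712121/3233365 ≈ 2.0759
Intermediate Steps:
(31903 + o(-201, -109))/(15324 + x(-21, 160)) = (31903 + (-201 - 1*(-109)))/(15324 + 1/(51 + 160)) = (31903 + (-201 + 109))/(15324 + 1/211) = (31903 - 92)/(15324 + 1/211) = 31811/(3233365/211) = 31811*(211/3233365) = 6712121/3233365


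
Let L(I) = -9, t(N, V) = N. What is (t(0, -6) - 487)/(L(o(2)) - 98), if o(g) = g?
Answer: 487/107 ≈ 4.5514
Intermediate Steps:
(t(0, -6) - 487)/(L(o(2)) - 98) = (0 - 487)/(-9 - 98) = -487/(-107) = -487*(-1/107) = 487/107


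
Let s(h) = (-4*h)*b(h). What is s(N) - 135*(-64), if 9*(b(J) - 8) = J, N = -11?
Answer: 80444/9 ≈ 8938.2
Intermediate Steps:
b(J) = 8 + J/9
s(h) = -4*h*(8 + h/9) (s(h) = (-4*h)*(8 + h/9) = -4*h*(8 + h/9))
s(N) - 135*(-64) = -4/9*(-11)*(72 - 11) - 135*(-64) = -4/9*(-11)*61 + 8640 = 2684/9 + 8640 = 80444/9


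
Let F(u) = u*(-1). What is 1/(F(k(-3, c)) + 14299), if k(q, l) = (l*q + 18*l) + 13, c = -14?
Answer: 1/14496 ≈ 6.8985e-5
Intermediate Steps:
k(q, l) = 13 + 18*l + l*q (k(q, l) = (18*l + l*q) + 13 = 13 + 18*l + l*q)
F(u) = -u
1/(F(k(-3, c)) + 14299) = 1/(-(13 + 18*(-14) - 14*(-3)) + 14299) = 1/(-(13 - 252 + 42) + 14299) = 1/(-1*(-197) + 14299) = 1/(197 + 14299) = 1/14496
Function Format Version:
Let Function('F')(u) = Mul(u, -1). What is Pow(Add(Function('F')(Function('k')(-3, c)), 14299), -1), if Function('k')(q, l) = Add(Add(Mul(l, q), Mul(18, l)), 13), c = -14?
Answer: Rational(1, 14496) ≈ 6.8985e-5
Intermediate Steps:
Function('k')(q, l) = Add(13, Mul(18, l), Mul(l, q)) (Function('k')(q, l) = Add(Add(Mul(18, l), Mul(l, q)), 13) = Add(13, Mul(18, l), Mul(l, q)))
Function('F')(u) = Mul(-1, u)
Pow(Add(Function('F')(Function('k')(-3, c)), 14299), -1) = Pow(Add(Mul(-1, Add(13, Mul(18, -14), Mul(-14, -3))), 14299), -1) = Pow(Add(Mul(-1, Add(13, -252, 42)), 14299), -1) = Pow(Add(Mul(-1, -197), 14299), -1) = Pow(Add(197, 14299), -1) = Pow(14496, -1) = Rational(1, 14496)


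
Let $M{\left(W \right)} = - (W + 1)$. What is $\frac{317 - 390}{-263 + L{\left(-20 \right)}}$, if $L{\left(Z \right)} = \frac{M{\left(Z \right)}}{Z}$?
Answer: $\frac{1460}{5279} \approx 0.27657$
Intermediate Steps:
$M{\left(W \right)} = -1 - W$ ($M{\left(W \right)} = - (1 + W) = -1 - W$)
$L{\left(Z \right)} = \frac{-1 - Z}{Z}$
$\frac{317 - 390}{-263 + L{\left(-20 \right)}} = \frac{317 - 390}{-263 + \frac{-1 - -20}{-20}} = - \frac{73}{-263 - \frac{-1 + 20}{20}} = - \frac{73}{-263 - \frac{19}{20}} = - \frac{73}{- \frac{5279}{20}} = \left(-73\right) \left(- \frac{20}{5279}\right) = \frac{1460}{5279}$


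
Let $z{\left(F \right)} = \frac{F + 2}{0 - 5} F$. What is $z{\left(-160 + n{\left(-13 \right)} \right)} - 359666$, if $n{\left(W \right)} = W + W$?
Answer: $- \frac{1832554}{5} \approx -3.6651 \cdot 10^{5}$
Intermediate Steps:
$n{\left(W \right)} = 2 W$
$z{\left(F \right)} = F \left(- \frac{2}{5} - \frac{F}{5}\right)$ ($z{\left(F \right)} = \frac{2 + F}{-5} F = \left(2 + F\right) \left(- \frac{1}{5}\right) F = \left(- \frac{2}{5} - \frac{F}{5}\right) F = F \left(- \frac{2}{5} - \frac{F}{5}\right)$)
$z{\left(-160 + n{\left(-13 \right)} \right)} - 359666 = - \frac{\left(-160 + 2 \left(-13\right)\right) \left(2 + \left(-160 + 2 \left(-13\right)\right)\right)}{5} - 359666 = - \frac{\left(-160 - 26\right) \left(2 - 186\right)}{5} - 359666 = \left(- \frac{1}{5}\right) \left(-186\right) \left(2 - 186\right) - 359666 = \left(- \frac{1}{5}\right) \left(-186\right) \left(-184\right) - 359666 = - \frac{34224}{5} - 359666 = - \frac{1832554}{5}$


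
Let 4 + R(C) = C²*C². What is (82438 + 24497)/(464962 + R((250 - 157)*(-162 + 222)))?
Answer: 35645/323158468474986 ≈ 1.1030e-10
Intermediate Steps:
R(C) = -4 + C⁴ (R(C) = -4 + C²*C² = -4 + C⁴)
(82438 + 24497)/(464962 + R((250 - 157)*(-162 + 222))) = (82438 + 24497)/(464962 + (-4 + ((250 - 157)*(-162 + 222))⁴)) = 106935/(464962 + (-4 + (93*60)⁴)) = 106935/(464962 + (-4 + 5580⁴)) = 106935/(464962 + (-4 + 969475404960000)) = 106935/(464962 + 969475404959996) = 106935/969475405424958 = 106935*(1/969475405424958) = 35645/323158468474986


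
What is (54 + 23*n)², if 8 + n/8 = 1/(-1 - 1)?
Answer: 2280100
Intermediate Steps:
n = -68 (n = -64 + 8/(-1 - 1) = -64 + 8/(-2) = -64 + 8*(-½) = -64 - 4 = -68)
(54 + 23*n)² = (54 + 23*(-68))² = (54 - 1564)² = (-1510)² = 2280100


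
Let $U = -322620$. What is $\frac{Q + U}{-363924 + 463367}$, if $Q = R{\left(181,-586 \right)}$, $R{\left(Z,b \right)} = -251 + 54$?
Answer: $- \frac{322817}{99443} \approx -3.2463$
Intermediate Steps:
$R{\left(Z,b \right)} = -197$
$Q = -197$
$\frac{Q + U}{-363924 + 463367} = \frac{-197 - 322620}{-363924 + 463367} = - \frac{322817}{99443}$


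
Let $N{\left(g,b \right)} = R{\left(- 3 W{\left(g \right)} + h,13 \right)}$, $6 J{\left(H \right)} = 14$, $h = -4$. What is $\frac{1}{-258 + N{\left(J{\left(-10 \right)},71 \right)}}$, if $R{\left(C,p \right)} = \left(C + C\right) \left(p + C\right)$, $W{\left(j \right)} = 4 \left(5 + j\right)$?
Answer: $\frac{1}{14278} \approx 7.0038 \cdot 10^{-5}$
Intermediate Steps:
$J{\left(H \right)} = \frac{7}{3}$ ($J{\left(H \right)} = \frac{1}{6} \cdot 14 = \frac{7}{3}$)
$W{\left(j \right)} = 20 + 4 j$
$R{\left(C,p \right)} = 2 C \left(C + p\right)$
$N{\left(g,b \right)} = 2 \left(-64 - 12 g\right) \left(-51 - 12 g\right)$ ($N{\left(g,b \right)} = 2 \left(- 3 \left(20 + 4 g\right) - 4\right) \left(\left(- 3 \left(20 + 4 g\right) - 4\right) + 13\right) = 2 \left(\left(-60 - 12 g\right) - 4\right) \left(\left(\left(-60 - 12 g\right) - 4\right) + 13\right) = 2 \left(-64 - 12 g\right) \left(\left(-64 - 12 g\right) + 13\right) = 2 \left(-64 - 12 g\right) \left(-51 - 12 g\right)$)
$\frac{1}{-258 + N{\left(J{\left(-10 \right)},71 \right)}} = \frac{1}{-258 + \left(6528 + 288 \left(\frac{7}{3}\right)^{2} + 2760 \cdot \frac{7}{3}\right)} = \frac{1}{-258 + \left(6528 + 288 \cdot \frac{49}{9} + 6440\right)} = \frac{1}{-258 + \left(6528 + 1568 + 6440\right)} = \frac{1}{-258 + 14536} = \frac{1}{14278}$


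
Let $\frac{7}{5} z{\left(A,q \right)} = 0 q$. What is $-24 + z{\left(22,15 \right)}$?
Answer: $-24$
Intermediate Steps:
$z{\left(A,q \right)} = 0$ ($z{\left(A,q \right)} = \frac{5 \cdot 0 q}{7} = \frac{5}{7} \cdot 0 = 0$)
$-24 + z{\left(22,15 \right)} = -24 + 0 = -24$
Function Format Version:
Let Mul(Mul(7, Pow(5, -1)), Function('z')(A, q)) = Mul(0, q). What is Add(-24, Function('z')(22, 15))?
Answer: -24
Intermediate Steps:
Function('z')(A, q) = 0 (Function('z')(A, q) = Mul(Rational(5, 7), Mul(0, q)) = Mul(Rational(5, 7), 0) = 0)
Add(-24, Function('z')(22, 15)) = Add(-24, 0) = -24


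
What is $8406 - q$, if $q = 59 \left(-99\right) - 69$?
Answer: $14316$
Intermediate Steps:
$q = -5910$ ($q = -5841 - 69 = -5910$)
$8406 - q = 8406 - -5910 = 8406 + 5910 = 14316$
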